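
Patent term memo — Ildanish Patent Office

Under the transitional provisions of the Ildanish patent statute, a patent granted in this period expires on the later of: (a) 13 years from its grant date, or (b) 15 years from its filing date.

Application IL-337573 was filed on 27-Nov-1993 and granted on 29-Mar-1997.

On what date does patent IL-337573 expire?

(a) grant + 13 years → 29 March 2010.
(b) filing + 15 years → 27 November 2008.
Later of the two: 29 March 2010.

March 29, 2010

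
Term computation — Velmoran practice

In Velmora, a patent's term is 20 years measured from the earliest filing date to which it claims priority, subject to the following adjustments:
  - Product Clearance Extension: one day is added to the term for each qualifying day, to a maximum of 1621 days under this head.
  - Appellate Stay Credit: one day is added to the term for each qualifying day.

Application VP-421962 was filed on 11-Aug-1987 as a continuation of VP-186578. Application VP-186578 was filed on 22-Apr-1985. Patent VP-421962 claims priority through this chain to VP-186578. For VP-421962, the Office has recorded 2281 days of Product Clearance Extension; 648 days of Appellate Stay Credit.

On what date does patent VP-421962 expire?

Earliest priority filing: 22 April 1985.
Base term: 22 April 1985 + 20 years → 22 April 2005.
Product Clearance Extension: 2281 days claimed exceeds the 1621-day cap, so +1621 days → 29 September 2009.
Appellate Stay Credit: +648 days → 9 July 2011.

2011-07-09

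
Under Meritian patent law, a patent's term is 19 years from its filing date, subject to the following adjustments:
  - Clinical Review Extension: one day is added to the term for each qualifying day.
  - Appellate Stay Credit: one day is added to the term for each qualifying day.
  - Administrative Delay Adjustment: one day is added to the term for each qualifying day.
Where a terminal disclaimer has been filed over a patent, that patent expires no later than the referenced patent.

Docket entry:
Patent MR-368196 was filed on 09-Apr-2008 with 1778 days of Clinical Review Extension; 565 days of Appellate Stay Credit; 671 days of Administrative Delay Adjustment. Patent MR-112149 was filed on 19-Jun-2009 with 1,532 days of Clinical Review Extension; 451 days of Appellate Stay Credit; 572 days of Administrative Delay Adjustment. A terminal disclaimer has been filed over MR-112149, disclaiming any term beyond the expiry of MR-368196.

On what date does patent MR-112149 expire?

Natural term of MR-112149:
  Base: filing + 19 years → 19 June 2028.
  Clinical Review Extension: +1532 days → 29 August 2032.
  Appellate Stay Credit: +451 days → 23 November 2033.
  Administrative Delay Adjustment: +572 days → 18 June 2035.
Expiry of referenced patent MR-368196:
  Base: filing + 19 years → 9 April 2027.
  Clinical Review Extension: +1778 days → 20 February 2032.
  Appellate Stay Credit: +565 days → 7 September 2033.
  Administrative Delay Adjustment: +671 days → 10 July 2035.
Terminal disclaimer: MR-112149 expires on the earlier of 18 June 2035 and 10 July 2035.

2035-06-18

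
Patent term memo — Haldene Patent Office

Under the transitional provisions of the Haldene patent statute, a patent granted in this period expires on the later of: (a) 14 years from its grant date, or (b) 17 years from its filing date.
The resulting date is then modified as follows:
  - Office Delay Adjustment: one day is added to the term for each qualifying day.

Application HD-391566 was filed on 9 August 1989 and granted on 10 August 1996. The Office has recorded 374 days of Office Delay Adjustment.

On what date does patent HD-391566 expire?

(a) grant + 14 years → 10 August 2010.
(b) filing + 17 years → 9 August 2006.
Later of the two: 10 August 2010.
Office Delay Adjustment: +374 days → 19 August 2011.

August 19, 2011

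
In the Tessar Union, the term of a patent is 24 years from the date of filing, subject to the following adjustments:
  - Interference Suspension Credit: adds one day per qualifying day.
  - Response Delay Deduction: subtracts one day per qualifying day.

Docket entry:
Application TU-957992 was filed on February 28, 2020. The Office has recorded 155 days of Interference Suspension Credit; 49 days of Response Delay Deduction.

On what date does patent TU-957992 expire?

Base term: filing date + 24 years → 28 February 2044.
Interference Suspension Credit: +155 days → 1 August 2044.
Response Delay Deduction: −49 days → 13 June 2044.

2044-06-13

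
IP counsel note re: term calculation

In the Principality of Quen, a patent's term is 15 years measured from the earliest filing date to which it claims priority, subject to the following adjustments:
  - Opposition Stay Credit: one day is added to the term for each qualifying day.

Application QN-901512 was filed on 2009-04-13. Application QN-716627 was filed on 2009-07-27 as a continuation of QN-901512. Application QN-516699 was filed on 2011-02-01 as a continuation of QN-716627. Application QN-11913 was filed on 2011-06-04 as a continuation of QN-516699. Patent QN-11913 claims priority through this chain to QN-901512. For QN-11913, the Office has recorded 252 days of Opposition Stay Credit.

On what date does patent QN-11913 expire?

Earliest priority filing: 13 April 2009.
Base term: 13 April 2009 + 15 years → 13 April 2024.
Opposition Stay Credit: +252 days → 21 December 2024.

December 21, 2024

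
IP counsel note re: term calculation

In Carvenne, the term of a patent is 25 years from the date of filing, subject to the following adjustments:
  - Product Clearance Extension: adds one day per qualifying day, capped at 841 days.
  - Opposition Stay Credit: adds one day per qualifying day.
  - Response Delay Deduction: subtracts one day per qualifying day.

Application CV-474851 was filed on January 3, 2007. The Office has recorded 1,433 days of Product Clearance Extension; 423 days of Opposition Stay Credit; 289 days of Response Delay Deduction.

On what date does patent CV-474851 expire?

Base term: filing date + 25 years → 3 January 2032.
Product Clearance Extension: 1433 days claimed exceeds the 841-day cap, so +841 days → 23 April 2034.
Opposition Stay Credit: +423 days → 20 June 2035.
Response Delay Deduction: −289 days → 4 September 2034.

September 4, 2034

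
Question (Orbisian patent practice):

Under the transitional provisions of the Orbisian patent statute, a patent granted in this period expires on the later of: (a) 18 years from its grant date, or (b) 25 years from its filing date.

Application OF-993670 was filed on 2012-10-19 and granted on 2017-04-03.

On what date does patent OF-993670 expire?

October 19, 2037

(a) grant + 18 years → 3 April 2035.
(b) filing + 25 years → 19 October 2037.
Later of the two: 19 October 2037.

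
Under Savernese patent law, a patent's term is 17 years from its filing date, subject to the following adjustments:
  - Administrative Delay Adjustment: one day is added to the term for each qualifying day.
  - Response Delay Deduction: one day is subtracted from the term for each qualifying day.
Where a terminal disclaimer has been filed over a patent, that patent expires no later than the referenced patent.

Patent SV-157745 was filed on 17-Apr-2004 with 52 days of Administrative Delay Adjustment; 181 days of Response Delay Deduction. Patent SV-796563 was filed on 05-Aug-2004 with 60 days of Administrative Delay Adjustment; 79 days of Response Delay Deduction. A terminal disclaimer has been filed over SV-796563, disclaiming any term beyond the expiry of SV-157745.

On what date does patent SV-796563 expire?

December 9, 2020

Natural term of SV-796563:
  Base: filing + 17 years → 5 August 2021.
  Administrative Delay Adjustment: +60 days → 4 October 2021.
  Response Delay Deduction: −79 days → 17 July 2021.
Expiry of referenced patent SV-157745:
  Base: filing + 17 years → 17 April 2021.
  Administrative Delay Adjustment: +52 days → 8 June 2021.
  Response Delay Deduction: −181 days → 9 December 2020.
Terminal disclaimer: SV-796563 expires on the earlier of 17 July 2021 and 9 December 2020.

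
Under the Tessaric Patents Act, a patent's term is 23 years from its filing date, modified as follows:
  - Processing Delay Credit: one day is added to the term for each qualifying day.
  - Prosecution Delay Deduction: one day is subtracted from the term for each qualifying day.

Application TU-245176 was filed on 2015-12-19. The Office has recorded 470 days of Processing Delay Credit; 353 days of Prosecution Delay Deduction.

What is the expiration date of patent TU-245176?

Base term: filing date + 23 years → 19 December 2038.
Processing Delay Credit: +470 days → 2 April 2040.
Prosecution Delay Deduction: −353 days → 15 April 2039.

2039-04-15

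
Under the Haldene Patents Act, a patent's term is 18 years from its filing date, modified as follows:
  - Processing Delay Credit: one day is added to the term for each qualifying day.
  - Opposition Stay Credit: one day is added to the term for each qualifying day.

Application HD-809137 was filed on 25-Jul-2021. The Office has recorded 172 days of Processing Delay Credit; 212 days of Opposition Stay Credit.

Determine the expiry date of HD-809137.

August 12, 2040

Base term: filing date + 18 years → 25 July 2039.
Processing Delay Credit: +172 days → 13 January 2040.
Opposition Stay Credit: +212 days → 12 August 2040.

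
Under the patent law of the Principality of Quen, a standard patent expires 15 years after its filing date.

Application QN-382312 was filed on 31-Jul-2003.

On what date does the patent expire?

Filing date + 15 years → 31 July 2018.

2018-07-31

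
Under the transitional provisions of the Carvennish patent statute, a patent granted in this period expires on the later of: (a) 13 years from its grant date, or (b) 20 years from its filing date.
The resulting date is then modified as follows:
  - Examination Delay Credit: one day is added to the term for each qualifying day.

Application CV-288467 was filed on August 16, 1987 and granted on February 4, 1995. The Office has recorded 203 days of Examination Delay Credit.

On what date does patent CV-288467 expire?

August 25, 2008

(a) grant + 13 years → 4 February 2008.
(b) filing + 20 years → 16 August 2007.
Later of the two: 4 February 2008.
Examination Delay Credit: +203 days → 25 August 2008.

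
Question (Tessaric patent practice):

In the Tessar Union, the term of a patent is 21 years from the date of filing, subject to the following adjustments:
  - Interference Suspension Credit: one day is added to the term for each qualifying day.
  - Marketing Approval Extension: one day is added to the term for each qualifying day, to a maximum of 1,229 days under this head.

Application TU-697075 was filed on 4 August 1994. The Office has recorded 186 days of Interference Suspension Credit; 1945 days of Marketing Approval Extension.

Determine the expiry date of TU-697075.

June 19, 2019

Base term: filing date + 21 years → 4 August 2015.
Interference Suspension Credit: +186 days → 6 February 2016.
Marketing Approval Extension: 1945 days claimed exceeds the 1229-day cap, so +1229 days → 19 June 2019.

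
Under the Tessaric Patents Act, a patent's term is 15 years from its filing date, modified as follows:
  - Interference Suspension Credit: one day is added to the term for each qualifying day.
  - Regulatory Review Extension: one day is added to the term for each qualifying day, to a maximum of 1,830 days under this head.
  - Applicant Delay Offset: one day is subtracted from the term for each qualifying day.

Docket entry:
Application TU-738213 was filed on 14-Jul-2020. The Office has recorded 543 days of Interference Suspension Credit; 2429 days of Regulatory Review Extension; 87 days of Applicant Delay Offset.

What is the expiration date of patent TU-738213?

2041-10-16

Base term: filing date + 15 years → 14 July 2035.
Interference Suspension Credit: +543 days → 7 January 2037.
Regulatory Review Extension: 2429 days claimed exceeds the 1830-day cap, so +1830 days → 11 January 2042.
Applicant Delay Offset: −87 days → 16 October 2041.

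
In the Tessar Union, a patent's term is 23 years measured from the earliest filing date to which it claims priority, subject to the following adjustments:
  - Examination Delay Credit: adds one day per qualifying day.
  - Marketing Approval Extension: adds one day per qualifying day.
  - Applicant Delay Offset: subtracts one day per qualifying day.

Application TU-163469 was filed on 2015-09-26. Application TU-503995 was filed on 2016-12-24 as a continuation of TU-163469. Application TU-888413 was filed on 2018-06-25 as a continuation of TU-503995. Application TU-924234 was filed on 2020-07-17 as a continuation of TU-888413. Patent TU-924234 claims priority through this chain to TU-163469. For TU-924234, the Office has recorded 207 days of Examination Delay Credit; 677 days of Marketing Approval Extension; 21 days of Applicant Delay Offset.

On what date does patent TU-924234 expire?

2041-02-05

Earliest priority filing: 26 September 2015.
Base term: 26 September 2015 + 23 years → 26 September 2038.
Examination Delay Credit: +207 days → 21 April 2039.
Marketing Approval Extension: +677 days → 26 February 2041.
Applicant Delay Offset: −21 days → 5 February 2041.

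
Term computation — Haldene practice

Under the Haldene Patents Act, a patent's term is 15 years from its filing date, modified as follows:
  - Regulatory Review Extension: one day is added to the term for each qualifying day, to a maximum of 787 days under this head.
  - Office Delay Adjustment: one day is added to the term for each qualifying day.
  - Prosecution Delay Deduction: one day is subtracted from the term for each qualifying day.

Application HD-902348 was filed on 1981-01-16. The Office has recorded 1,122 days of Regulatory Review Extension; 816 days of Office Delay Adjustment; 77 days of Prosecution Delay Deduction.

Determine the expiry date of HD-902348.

2000-03-21

Base term: filing date + 15 years → 16 January 1996.
Regulatory Review Extension: 1122 days claimed exceeds the 787-day cap, so +787 days → 13 March 1998.
Office Delay Adjustment: +816 days → 6 June 2000.
Prosecution Delay Deduction: −77 days → 21 March 2000.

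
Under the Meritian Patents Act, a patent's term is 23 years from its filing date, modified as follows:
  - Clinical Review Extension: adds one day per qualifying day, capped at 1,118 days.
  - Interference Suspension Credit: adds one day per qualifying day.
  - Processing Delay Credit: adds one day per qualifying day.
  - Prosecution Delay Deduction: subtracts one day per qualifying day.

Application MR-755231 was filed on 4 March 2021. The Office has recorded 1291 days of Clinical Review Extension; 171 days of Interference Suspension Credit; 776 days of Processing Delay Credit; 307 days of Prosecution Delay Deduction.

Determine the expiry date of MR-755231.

Base term: filing date + 23 years → 4 March 2044.
Clinical Review Extension: 1291 days claimed exceeds the 1118-day cap, so +1118 days → 27 March 2047.
Interference Suspension Credit: +171 days → 14 September 2047.
Processing Delay Credit: +776 days → 29 October 2049.
Prosecution Delay Deduction: −307 days → 26 December 2048.

2048-12-26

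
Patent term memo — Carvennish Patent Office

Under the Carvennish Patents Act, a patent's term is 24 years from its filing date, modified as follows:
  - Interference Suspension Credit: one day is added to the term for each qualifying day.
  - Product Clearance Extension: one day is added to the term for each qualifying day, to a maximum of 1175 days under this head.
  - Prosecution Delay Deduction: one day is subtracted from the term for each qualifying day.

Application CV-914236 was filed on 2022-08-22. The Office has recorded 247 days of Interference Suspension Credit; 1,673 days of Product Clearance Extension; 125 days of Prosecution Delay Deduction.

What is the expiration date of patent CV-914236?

Base term: filing date + 24 years → 22 August 2046.
Interference Suspension Credit: +247 days → 26 April 2047.
Product Clearance Extension: 1673 days claimed exceeds the 1175-day cap, so +1175 days → 14 July 2050.
Prosecution Delay Deduction: −125 days → 11 March 2050.

2050-03-11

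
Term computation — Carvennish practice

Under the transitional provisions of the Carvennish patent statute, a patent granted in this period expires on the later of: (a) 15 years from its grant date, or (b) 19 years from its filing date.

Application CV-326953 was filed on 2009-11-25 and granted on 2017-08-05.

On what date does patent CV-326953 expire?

(a) grant + 15 years → 5 August 2032.
(b) filing + 19 years → 25 November 2028.
Later of the two: 5 August 2032.

August 5, 2032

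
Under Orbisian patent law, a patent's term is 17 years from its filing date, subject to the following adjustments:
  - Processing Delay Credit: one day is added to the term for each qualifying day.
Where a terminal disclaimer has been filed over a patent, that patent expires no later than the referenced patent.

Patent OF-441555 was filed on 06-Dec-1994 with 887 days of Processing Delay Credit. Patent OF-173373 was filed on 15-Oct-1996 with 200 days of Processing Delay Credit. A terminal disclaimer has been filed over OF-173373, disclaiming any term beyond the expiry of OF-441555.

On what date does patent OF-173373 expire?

Natural term of OF-173373:
  Base: filing + 17 years → 15 October 2013.
  Processing Delay Credit: +200 days → 3 May 2014.
Expiry of referenced patent OF-441555:
  Base: filing + 17 years → 6 December 2011.
  Processing Delay Credit: +887 days → 11 May 2014.
Terminal disclaimer: OF-173373 expires on the earlier of 3 May 2014 and 11 May 2014.

2014-05-03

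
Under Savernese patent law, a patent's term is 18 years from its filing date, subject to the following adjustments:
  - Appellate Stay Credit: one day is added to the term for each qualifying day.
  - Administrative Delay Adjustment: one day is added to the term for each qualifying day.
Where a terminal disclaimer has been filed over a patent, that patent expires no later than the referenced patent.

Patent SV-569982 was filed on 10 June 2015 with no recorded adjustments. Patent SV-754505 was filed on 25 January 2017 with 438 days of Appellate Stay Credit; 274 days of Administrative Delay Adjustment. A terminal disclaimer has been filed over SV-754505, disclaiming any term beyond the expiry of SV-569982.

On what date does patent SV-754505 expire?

2033-06-10

Natural term of SV-754505:
  Base: filing + 18 years → 25 January 2035.
  Appellate Stay Credit: +438 days → 7 April 2036.
  Administrative Delay Adjustment: +274 days → 6 January 2037.
Expiry of referenced patent SV-569982:
  Base: filing + 18 years → 10 June 2033.
Terminal disclaimer: SV-754505 expires on the earlier of 6 January 2037 and 10 June 2033.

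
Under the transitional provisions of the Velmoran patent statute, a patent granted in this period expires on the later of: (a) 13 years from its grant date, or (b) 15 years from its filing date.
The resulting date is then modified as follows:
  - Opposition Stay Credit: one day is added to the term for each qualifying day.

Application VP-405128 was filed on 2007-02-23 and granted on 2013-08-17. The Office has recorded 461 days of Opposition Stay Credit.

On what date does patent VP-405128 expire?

November 21, 2027

(a) grant + 13 years → 17 August 2026.
(b) filing + 15 years → 23 February 2022.
Later of the two: 17 August 2026.
Opposition Stay Credit: +461 days → 21 November 2027.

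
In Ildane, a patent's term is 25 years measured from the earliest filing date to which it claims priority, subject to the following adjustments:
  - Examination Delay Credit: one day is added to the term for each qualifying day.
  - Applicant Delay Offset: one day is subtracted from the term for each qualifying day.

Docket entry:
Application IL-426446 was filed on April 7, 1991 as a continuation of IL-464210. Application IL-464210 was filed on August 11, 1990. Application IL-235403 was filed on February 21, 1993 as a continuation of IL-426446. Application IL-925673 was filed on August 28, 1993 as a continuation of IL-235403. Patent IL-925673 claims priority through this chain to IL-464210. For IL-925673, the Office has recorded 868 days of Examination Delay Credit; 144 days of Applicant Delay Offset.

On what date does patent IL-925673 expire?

2017-08-04

Earliest priority filing: 11 August 1990.
Base term: 11 August 1990 + 25 years → 11 August 2015.
Examination Delay Credit: +868 days → 26 December 2017.
Applicant Delay Offset: −144 days → 4 August 2017.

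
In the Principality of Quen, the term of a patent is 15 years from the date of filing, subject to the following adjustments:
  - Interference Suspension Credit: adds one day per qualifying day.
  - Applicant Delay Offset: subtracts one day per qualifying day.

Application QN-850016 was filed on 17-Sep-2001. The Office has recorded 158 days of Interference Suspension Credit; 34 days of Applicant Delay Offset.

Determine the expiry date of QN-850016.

Base term: filing date + 15 years → 17 September 2016.
Interference Suspension Credit: +158 days → 22 February 2017.
Applicant Delay Offset: −34 days → 19 January 2017.

2017-01-19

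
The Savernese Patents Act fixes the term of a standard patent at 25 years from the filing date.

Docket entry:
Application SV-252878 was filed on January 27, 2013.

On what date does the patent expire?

January 27, 2038

Filing date + 25 years → 27 January 2038.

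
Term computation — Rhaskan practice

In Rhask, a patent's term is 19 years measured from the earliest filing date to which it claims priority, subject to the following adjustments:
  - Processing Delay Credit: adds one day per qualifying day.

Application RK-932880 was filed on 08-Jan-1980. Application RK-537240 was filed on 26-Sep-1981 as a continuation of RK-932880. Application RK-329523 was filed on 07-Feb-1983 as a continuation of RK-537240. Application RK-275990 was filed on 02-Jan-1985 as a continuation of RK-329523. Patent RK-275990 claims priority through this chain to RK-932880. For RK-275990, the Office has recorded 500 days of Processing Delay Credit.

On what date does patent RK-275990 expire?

Earliest priority filing: 8 January 1980.
Base term: 8 January 1980 + 19 years → 8 January 1999.
Processing Delay Credit: +500 days → 22 May 2000.

2000-05-22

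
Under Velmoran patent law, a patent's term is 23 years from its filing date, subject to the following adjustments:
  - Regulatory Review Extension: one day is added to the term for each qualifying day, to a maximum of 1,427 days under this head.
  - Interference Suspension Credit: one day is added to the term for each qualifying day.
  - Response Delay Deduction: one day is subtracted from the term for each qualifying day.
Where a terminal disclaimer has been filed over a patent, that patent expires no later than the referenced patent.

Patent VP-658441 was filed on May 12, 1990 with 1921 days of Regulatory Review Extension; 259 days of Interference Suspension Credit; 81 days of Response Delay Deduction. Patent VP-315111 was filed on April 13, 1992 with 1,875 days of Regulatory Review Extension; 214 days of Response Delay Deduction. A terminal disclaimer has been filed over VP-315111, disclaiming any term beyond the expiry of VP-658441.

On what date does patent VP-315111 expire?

Natural term of VP-315111:
  Base: filing + 23 years → 13 April 2015.
  Regulatory Review Extension: 1875 days claimed exceeds the 1427-day cap, so +1427 days → 10 March 2019.
  Response Delay Deduction: −214 days → 8 August 2018.
Expiry of referenced patent VP-658441:
  Base: filing + 23 years → 12 May 2013.
  Regulatory Review Extension: 1921 days claimed exceeds the 1427-day cap, so +1427 days → 8 April 2017.
  Interference Suspension Credit: +259 days → 23 December 2017.
  Response Delay Deduction: −81 days → 3 October 2017.
Terminal disclaimer: VP-315111 expires on the earlier of 8 August 2018 and 3 October 2017.

2017-10-03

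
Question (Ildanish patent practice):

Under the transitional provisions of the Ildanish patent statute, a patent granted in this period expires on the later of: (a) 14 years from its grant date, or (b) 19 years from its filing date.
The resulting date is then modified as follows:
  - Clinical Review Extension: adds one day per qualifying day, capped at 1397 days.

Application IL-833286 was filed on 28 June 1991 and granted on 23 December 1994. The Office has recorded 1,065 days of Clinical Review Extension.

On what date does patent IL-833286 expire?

2013-05-28

(a) grant + 14 years → 23 December 2008.
(b) filing + 19 years → 28 June 2010.
Later of the two: 28 June 2010.
Clinical Review Extension: 1065 days (within the 1397-day cap) → +1065 days → 28 May 2013.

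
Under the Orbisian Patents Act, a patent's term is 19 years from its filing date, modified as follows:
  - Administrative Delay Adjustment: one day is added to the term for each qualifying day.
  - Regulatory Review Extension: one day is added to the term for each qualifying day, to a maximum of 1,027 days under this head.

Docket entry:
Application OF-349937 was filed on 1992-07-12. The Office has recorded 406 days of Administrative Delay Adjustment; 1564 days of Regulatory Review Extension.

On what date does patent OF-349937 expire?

June 14, 2015

Base term: filing date + 19 years → 12 July 2011.
Administrative Delay Adjustment: +406 days → 21 August 2012.
Regulatory Review Extension: 1564 days claimed exceeds the 1027-day cap, so +1027 days → 14 June 2015.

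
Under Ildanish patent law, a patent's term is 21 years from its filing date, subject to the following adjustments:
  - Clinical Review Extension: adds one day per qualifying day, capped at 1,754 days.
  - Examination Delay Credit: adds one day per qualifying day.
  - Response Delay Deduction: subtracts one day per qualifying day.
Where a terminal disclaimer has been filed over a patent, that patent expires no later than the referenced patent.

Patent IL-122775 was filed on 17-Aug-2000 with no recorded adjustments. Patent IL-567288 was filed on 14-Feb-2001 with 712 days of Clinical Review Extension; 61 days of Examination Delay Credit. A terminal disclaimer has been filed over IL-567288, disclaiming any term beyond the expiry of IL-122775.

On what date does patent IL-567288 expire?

August 17, 2021

Natural term of IL-567288:
  Base: filing + 21 years → 14 February 2022.
  Clinical Review Extension: 712 days (within the 1754-day cap) → +712 days → 27 January 2024.
  Examination Delay Credit: +61 days → 28 March 2024.
Expiry of referenced patent IL-122775:
  Base: filing + 21 years → 17 August 2021.
Terminal disclaimer: IL-567288 expires on the earlier of 28 March 2024 and 17 August 2021.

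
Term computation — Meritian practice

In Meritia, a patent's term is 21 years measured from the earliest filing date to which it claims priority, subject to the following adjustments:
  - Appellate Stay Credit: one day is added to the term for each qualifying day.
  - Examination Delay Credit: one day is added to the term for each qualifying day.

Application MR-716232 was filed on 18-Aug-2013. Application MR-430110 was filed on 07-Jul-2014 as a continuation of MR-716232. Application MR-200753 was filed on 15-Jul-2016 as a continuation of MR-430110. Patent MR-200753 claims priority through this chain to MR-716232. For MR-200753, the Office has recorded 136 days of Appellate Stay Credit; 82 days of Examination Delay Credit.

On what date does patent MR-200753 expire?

Earliest priority filing: 18 August 2013.
Base term: 18 August 2013 + 21 years → 18 August 2034.
Appellate Stay Credit: +136 days → 1 January 2035.
Examination Delay Credit: +82 days → 24 March 2035.

March 24, 2035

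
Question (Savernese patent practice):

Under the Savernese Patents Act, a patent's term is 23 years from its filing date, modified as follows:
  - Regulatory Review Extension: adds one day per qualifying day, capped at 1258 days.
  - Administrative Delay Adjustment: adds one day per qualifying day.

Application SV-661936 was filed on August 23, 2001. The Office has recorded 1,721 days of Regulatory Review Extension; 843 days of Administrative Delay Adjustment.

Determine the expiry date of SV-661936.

Base term: filing date + 23 years → 23 August 2024.
Regulatory Review Extension: 1721 days claimed exceeds the 1258-day cap, so +1258 days → 2 February 2028.
Administrative Delay Adjustment: +843 days → 25 May 2030.

2030-05-25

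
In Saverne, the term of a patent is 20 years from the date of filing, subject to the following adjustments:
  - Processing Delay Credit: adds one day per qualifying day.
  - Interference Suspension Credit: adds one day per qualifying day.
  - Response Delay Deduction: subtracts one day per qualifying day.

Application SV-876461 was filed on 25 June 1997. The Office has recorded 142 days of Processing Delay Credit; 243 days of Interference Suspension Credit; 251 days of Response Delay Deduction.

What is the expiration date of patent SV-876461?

2017-11-06

Base term: filing date + 20 years → 25 June 2017.
Processing Delay Credit: +142 days → 14 November 2017.
Interference Suspension Credit: +243 days → 15 July 2018.
Response Delay Deduction: −251 days → 6 November 2017.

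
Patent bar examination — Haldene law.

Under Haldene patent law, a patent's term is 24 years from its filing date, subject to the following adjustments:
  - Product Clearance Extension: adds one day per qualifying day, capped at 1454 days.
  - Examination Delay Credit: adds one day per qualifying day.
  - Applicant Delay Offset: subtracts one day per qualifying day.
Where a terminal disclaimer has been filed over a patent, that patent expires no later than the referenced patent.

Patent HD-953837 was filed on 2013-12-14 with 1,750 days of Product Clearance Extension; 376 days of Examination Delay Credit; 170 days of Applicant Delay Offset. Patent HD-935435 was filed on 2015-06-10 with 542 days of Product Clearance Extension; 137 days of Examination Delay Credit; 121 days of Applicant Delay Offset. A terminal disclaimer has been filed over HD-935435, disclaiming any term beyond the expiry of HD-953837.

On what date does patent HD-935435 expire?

Natural term of HD-935435:
  Base: filing + 24 years → 10 June 2039.
  Product Clearance Extension: 542 days (within the 1454-day cap) → +542 days → 3 December 2040.
  Examination Delay Credit: +137 days → 19 April 2041.
  Applicant Delay Offset: −121 days → 19 December 2040.
Expiry of referenced patent HD-953837:
  Base: filing + 24 years → 14 December 2037.
  Product Clearance Extension: 1750 days claimed exceeds the 1454-day cap, so +1454 days → 7 December 2041.
  Examination Delay Credit: +376 days → 18 December 2042.
  Applicant Delay Offset: −170 days → 1 July 2042.
Terminal disclaimer: HD-935435 expires on the earlier of 19 December 2040 and 1 July 2042.

December 19, 2040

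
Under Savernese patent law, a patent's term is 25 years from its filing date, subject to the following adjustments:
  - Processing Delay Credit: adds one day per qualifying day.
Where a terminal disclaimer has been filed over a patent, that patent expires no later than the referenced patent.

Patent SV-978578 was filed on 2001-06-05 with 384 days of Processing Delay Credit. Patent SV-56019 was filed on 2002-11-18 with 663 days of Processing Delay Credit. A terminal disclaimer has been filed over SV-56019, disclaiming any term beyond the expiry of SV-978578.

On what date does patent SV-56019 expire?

2027-06-24

Natural term of SV-56019:
  Base: filing + 25 years → 18 November 2027.
  Processing Delay Credit: +663 days → 11 September 2029.
Expiry of referenced patent SV-978578:
  Base: filing + 25 years → 5 June 2026.
  Processing Delay Credit: +384 days → 24 June 2027.
Terminal disclaimer: SV-56019 expires on the earlier of 11 September 2029 and 24 June 2027.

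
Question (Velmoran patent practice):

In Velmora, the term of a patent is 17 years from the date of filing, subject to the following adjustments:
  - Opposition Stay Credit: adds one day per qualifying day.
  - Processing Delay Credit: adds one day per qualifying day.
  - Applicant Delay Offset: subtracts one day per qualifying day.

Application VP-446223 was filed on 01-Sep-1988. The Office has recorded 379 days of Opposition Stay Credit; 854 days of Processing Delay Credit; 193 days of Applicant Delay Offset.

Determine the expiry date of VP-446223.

July 7, 2008

Base term: filing date + 17 years → 1 September 2005.
Opposition Stay Credit: +379 days → 15 September 2006.
Processing Delay Credit: +854 days → 16 January 2009.
Applicant Delay Offset: −193 days → 7 July 2008.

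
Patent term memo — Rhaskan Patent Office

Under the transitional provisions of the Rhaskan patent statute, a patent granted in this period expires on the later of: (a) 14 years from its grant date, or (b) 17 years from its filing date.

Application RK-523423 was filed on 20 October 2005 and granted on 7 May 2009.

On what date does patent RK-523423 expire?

(a) grant + 14 years → 7 May 2023.
(b) filing + 17 years → 20 October 2022.
Later of the two: 7 May 2023.

2023-05-07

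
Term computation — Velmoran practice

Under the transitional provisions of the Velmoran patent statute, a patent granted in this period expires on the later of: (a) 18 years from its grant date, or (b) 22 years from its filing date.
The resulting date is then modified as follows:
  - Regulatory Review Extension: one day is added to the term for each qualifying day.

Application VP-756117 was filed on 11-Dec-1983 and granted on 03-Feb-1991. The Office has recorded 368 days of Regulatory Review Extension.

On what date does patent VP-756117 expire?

2010-02-06

(a) grant + 18 years → 3 February 2009.
(b) filing + 22 years → 11 December 2005.
Later of the two: 3 February 2009.
Regulatory Review Extension: +368 days → 6 February 2010.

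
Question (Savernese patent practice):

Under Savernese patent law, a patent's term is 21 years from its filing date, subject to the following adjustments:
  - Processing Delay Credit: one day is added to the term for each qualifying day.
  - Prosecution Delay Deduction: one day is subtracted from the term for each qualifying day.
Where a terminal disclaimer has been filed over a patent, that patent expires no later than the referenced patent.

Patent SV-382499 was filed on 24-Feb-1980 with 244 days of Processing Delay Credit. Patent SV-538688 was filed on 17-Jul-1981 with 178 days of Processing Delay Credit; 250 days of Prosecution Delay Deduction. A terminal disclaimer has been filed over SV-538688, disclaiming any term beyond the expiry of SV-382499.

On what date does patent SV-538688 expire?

Natural term of SV-538688:
  Base: filing + 21 years → 17 July 2002.
  Processing Delay Credit: +178 days → 11 January 2003.
  Prosecution Delay Deduction: −250 days → 6 May 2002.
Expiry of referenced patent SV-382499:
  Base: filing + 21 years → 24 February 2001.
  Processing Delay Credit: +244 days → 26 October 2001.
Terminal disclaimer: SV-538688 expires on the earlier of 6 May 2002 and 26 October 2001.

2001-10-26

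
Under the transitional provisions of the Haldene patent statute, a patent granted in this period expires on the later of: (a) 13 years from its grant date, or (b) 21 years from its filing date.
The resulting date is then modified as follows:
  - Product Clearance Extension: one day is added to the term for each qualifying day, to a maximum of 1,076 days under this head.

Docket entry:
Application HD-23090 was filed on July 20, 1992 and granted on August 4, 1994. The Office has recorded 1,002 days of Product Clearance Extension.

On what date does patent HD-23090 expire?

(a) grant + 13 years → 4 August 2007.
(b) filing + 21 years → 20 July 2013.
Later of the two: 20 July 2013.
Product Clearance Extension: 1002 days (within the 1076-day cap) → +1002 days → 17 April 2016.

April 17, 2016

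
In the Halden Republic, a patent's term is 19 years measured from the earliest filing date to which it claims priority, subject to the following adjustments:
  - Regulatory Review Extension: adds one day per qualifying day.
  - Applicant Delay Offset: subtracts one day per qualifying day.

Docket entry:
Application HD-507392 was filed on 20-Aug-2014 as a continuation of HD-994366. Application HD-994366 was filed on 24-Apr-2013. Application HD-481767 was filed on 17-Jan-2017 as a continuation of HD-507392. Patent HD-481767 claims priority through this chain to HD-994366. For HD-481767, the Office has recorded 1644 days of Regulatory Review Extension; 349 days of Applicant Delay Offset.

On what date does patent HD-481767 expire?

2035-11-10

Earliest priority filing: 24 April 2013.
Base term: 24 April 2013 + 19 years → 24 April 2032.
Regulatory Review Extension: +1644 days → 24 October 2036.
Applicant Delay Offset: −349 days → 10 November 2035.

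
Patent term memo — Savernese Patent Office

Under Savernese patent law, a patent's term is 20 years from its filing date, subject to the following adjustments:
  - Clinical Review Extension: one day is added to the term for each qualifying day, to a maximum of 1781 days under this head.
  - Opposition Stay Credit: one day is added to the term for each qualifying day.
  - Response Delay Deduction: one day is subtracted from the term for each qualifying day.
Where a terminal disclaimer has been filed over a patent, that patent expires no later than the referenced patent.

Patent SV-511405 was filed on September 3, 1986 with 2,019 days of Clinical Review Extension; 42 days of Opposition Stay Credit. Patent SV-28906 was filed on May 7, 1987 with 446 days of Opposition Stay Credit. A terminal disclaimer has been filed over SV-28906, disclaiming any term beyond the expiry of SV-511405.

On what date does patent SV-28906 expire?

2008-07-26

Natural term of SV-28906:
  Base: filing + 20 years → 7 May 2007.
  Opposition Stay Credit: +446 days → 26 July 2008.
Expiry of referenced patent SV-511405:
  Base: filing + 20 years → 3 September 2006.
  Clinical Review Extension: 2019 days claimed exceeds the 1781-day cap, so +1781 days → 20 July 2011.
  Opposition Stay Credit: +42 days → 31 August 2011.
Terminal disclaimer: SV-28906 expires on the earlier of 26 July 2008 and 31 August 2011.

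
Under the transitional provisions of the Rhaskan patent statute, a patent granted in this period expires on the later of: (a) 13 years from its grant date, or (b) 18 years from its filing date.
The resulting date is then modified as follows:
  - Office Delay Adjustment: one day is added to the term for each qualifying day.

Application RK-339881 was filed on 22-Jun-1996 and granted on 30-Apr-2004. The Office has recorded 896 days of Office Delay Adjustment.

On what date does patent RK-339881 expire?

October 13, 2019

(a) grant + 13 years → 30 April 2017.
(b) filing + 18 years → 22 June 2014.
Later of the two: 30 April 2017.
Office Delay Adjustment: +896 days → 13 October 2019.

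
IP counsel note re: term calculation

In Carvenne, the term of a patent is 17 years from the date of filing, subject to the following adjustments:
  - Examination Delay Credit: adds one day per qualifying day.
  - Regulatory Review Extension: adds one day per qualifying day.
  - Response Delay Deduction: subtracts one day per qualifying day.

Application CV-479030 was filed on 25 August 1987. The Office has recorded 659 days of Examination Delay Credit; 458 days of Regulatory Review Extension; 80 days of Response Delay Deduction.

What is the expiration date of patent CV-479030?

June 28, 2007

Base term: filing date + 17 years → 25 August 2004.
Examination Delay Credit: +659 days → 15 June 2006.
Regulatory Review Extension: +458 days → 16 September 2007.
Response Delay Deduction: −80 days → 28 June 2007.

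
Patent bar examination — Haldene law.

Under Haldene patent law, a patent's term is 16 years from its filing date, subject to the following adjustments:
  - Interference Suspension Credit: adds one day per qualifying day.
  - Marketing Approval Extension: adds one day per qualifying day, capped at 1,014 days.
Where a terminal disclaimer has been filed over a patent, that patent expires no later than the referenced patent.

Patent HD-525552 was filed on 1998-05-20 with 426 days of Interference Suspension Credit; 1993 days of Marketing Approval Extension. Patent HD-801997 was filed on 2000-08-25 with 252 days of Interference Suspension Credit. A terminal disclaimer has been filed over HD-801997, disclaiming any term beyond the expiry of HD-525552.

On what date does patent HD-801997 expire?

2017-05-04

Natural term of HD-801997:
  Base: filing + 16 years → 25 August 2016.
  Interference Suspension Credit: +252 days → 4 May 2017.
Expiry of referenced patent HD-525552:
  Base: filing + 16 years → 20 May 2014.
  Interference Suspension Credit: +426 days → 20 July 2015.
  Marketing Approval Extension: 1993 days claimed exceeds the 1014-day cap, so +1014 days → 29 April 2018.
Terminal disclaimer: HD-801997 expires on the earlier of 4 May 2017 and 29 April 2018.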